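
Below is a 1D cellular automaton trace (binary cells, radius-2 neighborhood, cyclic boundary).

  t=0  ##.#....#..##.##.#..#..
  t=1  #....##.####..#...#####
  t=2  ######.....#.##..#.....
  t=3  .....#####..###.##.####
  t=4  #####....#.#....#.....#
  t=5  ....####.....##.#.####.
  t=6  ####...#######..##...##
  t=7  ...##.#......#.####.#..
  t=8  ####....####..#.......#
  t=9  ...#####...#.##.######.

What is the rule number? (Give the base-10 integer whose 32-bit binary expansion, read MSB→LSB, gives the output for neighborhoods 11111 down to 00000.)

  #####|.  b31=0 t=1,i=20
  ####.|.  b30=0 t=1,i=10
  ###.#|.  b29=0 t=3,i=14
  ###..|#  b28=1 t=1,i=0
  ##.##|.  b27=0 t=0,i=13
  ##.#.|.  b26=0 t=0,i=2
  ##..#|.  b25=0 t=1,i=12
  ##...|#  b24=1 t=1,i=1
  #.###|.  b23=0 t=1,i=8
  #.##.|#  b22=1 t=0,i=14
  #.#.#|#  b21=1 t=5,i=16
  #.#..|.  b20=0 t=0,i=3
  #..##|#  b19=1 t=0,i=10
  #..#.|#  b18=1 t=0,i=19
  #...#|.  b17=0 t=1,i=16
  #....|#  b16=1 t=0,i=5
  .####|.  b15=0 t=1,i=9
  .###.|.  b14=0 t=3,i=13
  .##.#|.  b13=0 t=0,i=1
  .##..|#  b12=1 t=2,i=14
  .#.##|#  b11=1 t=2,i=12
  .#.#.|.  b10=0 t=4,i=10
  .#..#|#  b9=1 t=0,i=9
  .#...|.  b8=0 t=0,i=4
  ..###|.  b7=0 t=1,i=18
  ..##.|#  b6=1 t=0,i=0
  ..#.#|.  b5=0 t=2,i=11
  ..#..|#  b4=1 t=0,i=8
  ...##|#  b3=1 t=1,i=4
  ...#.|.  b2=0 t=0,i=7
  ....#|#  b1=1 t=0,i=6
  .....|#  b0=1 t=2,i=8
  bits 00010001011011010001101001011011 = 292362843

292362843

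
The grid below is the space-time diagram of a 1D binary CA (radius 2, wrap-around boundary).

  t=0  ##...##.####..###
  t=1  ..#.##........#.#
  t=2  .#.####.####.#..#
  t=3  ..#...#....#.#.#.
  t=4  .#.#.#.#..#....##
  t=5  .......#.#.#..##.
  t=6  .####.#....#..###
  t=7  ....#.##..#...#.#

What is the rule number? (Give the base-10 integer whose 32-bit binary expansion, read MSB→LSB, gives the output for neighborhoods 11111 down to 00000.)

  nb #####: next=#  (t=0,i=16, bit31=1)
  nb ####.: next=.  (t=0,i=0, bit30=0)
  nb ###.#: next=#  (t=2,i=6, bit29=1)
  nb ###..: next=.  (t=0,i=1, bit28=0)
  nb ##.##: next=.  (t=0,i=7, bit27=0)
  nb ##.#.: next=.  (t=2,i=12, bit26=0)
  nb ##..#: next=.  (t=0,i=12, bit25=0)
  nb ##...: next=#  (t=0,i=2, bit24=1)
  nb #.###: next=.  (t=0,i=8, bit23=0)
  nb #.##.: next=#  (t=1,i=4, bit22=1)
  nb #.#.#: next=.  (t=2,i=1, bit21=0)
  nb #.#..: next=#  (t=1,i=16, bit20=1)
  nb #..##: next=.  (t=0,i=13, bit19=0)
  nb #..#.: next=#  (t=1,i=1, bit18=1)
  nb #...#: next=.  (t=0,i=3, bit17=0)
  nb #....: next=.  (t=1,i=7, bit16=0)
  nb .####: next=.  (t=0,i=9, bit15=0)
  nb .###.: next=.  (t=6,i=15, bit14=0)
  nb .##.#: next=.  (t=0,i=6, bit13=0)
  nb .##..: next=#  (t=1,i=5, bit12=1)
  nb .#.##: next=#  (t=1,i=3, bit11=1)
  nb .#.#.: next=.  (t=1,i=15, bit10=0)
  nb .#..#: next=.  (t=1,i=0, bit9=0)
  nb .#...: next=#  (t=3,i=3, bit8=1)
  nb ..###: next=#  (t=0,i=14, bit7=1)
  nb ..##.: next=#  (t=0,i=5, bit6=1)
  nb ..#.#: next=.  (t=1,i=2, bit5=0)
  nb ..#..: next=.  (t=3,i=2, bit4=0)
  nb ...##: next=#  (t=0,i=4, bit3=1)
  nb ...#.: next=#  (t=1,i=13, bit2=1)
  nb ....#: next=.  (t=1,i=12, bit1=0)
  nb .....: next=#  (t=1,i=8, bit0=1)
  bits 10100001010101000001100111001101 = 2706643405

2706643405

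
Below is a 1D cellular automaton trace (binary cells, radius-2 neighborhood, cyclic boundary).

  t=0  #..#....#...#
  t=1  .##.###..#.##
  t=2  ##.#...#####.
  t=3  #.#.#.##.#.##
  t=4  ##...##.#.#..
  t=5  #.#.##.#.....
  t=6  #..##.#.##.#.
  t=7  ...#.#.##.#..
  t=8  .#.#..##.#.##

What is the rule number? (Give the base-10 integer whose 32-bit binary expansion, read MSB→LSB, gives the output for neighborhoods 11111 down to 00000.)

  ##### -> #   bit 31 = 1  t=2,i=9
  ####. -> .   bit 30 = 0  t=2,i=10
  ###.# -> #   bit 29 = 1  t=2,i=11
  ###.. -> .   bit 28 = 0  t=1,i=6
  ##.## -> #   bit 27 = 1  t=1,i=0
  ##.#. -> #   bit 26 = 1  t=2,i=2
  ##..# -> #   bit 25 = 1  t=0,i=1
  ##... -> #   bit 24 = 1  t=4,i=2
  #.### -> .   bit 23 = 0  t=1,i=4
  #.##. -> #   bit 22 = 1  t=1,i=1
  #.#.# -> .   bit 21 = 0  t=3,i=2
  #.#.. -> .   bit 20 = 0  t=2,i=3
  #..## -> .   bit 19 = 0  t=4,i=12
  #..#. -> #   bit 18 = 1  t=0,i=2
  #...# -> .   bit 17 = 0  t=0,i=10
  #.... -> #   bit 16 = 1  t=0,i=5
  .#### -> .   bit 15 = 0  t=2,i=8
  .###. -> .   bit 14 = 0  t=1,i=5
  .##.# -> .   bit 13 = 0  t=1,i=2
  .##.. -> .   bit 12 = 0  t=0,i=0
  .#.## -> #   bit 11 = 1  t=1,i=10
  .#.#. -> .   bit 10 = 0  t=3,i=3
  .#..# -> .   bit 9 = 0  t=4,i=11
  .#... -> #   bit 8 = 1  t=0,i=4
  ..### -> #   bit 7 = 1  t=2,i=7
  ..##. -> #   bit 6 = 1  t=0,i=12
  ..#.# -> #   bit 5 = 1  t=1,i=9
  ..#.. -> .   bit 4 = 0  t=0,i=3
  ...## -> #   bit 3 = 1  t=0,i=11
  ...#. -> .   bit 2 = 0  t=0,i=7
  ....# -> #   bit 1 = 1  t=0,i=6
  ..... -> .   bit 0 = 0  t=5,i=10
  bits 10101111010001010000100111101010 = 2940537322

2940537322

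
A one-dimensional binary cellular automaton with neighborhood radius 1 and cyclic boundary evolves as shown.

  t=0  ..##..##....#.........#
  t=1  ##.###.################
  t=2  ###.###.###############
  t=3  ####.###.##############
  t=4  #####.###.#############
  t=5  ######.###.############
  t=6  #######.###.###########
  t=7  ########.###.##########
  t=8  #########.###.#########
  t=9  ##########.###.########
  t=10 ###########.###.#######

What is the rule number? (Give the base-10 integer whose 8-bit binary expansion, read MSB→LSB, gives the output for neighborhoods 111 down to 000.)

247

  [7] ### => #  t=1,i=0
  [6] ##. => #  t=0,i=3
  [5] #.# => #  t=1,i=2
  [4] #.. => #  t=0,i=0
  [3] .## => .  t=0,i=2
  [2] .#. => #  t=0,i=12
  [1] ..# => #  t=0,i=1
  [0] ... => #  t=0,i=9
  bits 11110111 = 247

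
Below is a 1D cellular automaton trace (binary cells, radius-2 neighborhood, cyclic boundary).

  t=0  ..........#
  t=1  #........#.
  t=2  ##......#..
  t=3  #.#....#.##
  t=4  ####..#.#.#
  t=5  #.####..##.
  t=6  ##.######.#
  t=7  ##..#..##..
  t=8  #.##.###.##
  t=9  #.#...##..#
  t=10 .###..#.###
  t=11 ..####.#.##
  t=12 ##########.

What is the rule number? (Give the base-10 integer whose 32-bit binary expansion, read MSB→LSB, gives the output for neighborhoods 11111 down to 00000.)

2004667332

  ##### -> .   bit 31 = 0  t=4,i=1
  ####. -> #   bit 30 = 1  t=4,i=2
  ###.# -> #   bit 29 = 1  t=3,i=0
  ###.. -> #   bit 28 = 1  t=4,i=3
  ##.## -> .   bit 27 = 0  t=6,i=2
  ##.#. -> #   bit 26 = 1  t=3,i=1
  ##..# -> #   bit 25 = 1  t=4,i=4
  ##... -> #   bit 24 = 1  t=2,i=2
  #.### -> .   bit 23 = 0  t=3,i=9
  #.##. -> #   bit 22 = 1  t=8,i=2
  #.#.# -> #   bit 21 = 1  t=4,i=8
  #.#.. -> #   bit 20 = 1  t=1,i=0
  #..## -> #   bit 19 = 1  t=2,i=10
  #..#. -> #   bit 18 = 1  t=4,i=5
  #...# -> .   bit 17 = 0  t=9,i=4
  #.... -> .   bit 16 = 0  t=0,i=1
  .#### -> #   bit 15 = 1  t=4,i=0
  .###. -> #   bit 14 = 1  t=3,i=10
  .##.# -> .   bit 13 = 0  t=5,i=9
  .##.. -> .   bit 12 = 0  t=2,i=1
  .#.## -> #   bit 11 = 1  t=3,i=8
  .#.#. -> .   bit 10 = 0  t=1,i=10
  .#..# -> #   bit 9 = 1  t=2,i=9
  .#... -> #   bit 8 = 1  t=0,i=0
  ..### -> #   bit 7 = 1  t=11,i=2
  ..##. -> #   bit 6 = 1  t=2,i=0
  ..#.# -> .   bit 5 = 0  t=1,i=9
  ..#.. -> .   bit 4 = 0  t=0,i=10
  ...## -> .   bit 3 = 0  t=9,i=5
  ...#. -> #   bit 2 = 1  t=0,i=9
  ....# -> .   bit 1 = 0  t=0,i=8
  ..... -> .   bit 0 = 0  t=0,i=2
  bits 01110111011111001100101111000100 = 2004667332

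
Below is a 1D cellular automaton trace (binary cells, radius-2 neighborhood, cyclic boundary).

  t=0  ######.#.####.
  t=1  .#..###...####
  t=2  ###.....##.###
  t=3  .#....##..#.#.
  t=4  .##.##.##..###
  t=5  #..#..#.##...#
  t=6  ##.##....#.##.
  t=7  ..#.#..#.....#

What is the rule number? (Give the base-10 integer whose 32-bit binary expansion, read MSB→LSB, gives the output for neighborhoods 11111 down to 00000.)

1846712090

  [31] ##### => .  t=0,i=2
  [30] ####. => #  t=0,i=4
  [29] ###.# => #  t=0,i=5
  [28] ###.. => .  t=1,i=6
  [27] ##.## => #  t=0,i=13
  [26] ##.#. => #  t=0,i=6
  [25] ##..# => #  t=3,i=8
  [24] ##... => .  t=1,i=7
  [23] #.### => .  t=0,i=0
  [22] #.##. => .  t=4,i=1
  [21] #.#.# => .  t=0,i=7
  [20] #.#.. => #  t=1,i=1
  [19] #..## => .  t=1,i=3
  [18] #..#. => .  t=3,i=0
  [17] #...# => #  t=1,i=8
  [16] #.... => .  t=2,i=4
  [15] .#### => #  t=0,i=1
  [14] .###. => .  t=1,i=5
  [13] .##.# => .  t=2,i=9
  [12] .##.. => #  t=3,i=7
  [11] .#.## => .  t=0,i=8
  [10] .#.#. => #  t=3,i=11
  [9] .#..# => #  t=1,i=2
  [8] .#... => #  t=3,i=2
  [7] ..### => .  t=1,i=4
  [6] ..##. => .  t=2,i=8
  [5] ..#.# => .  t=3,i=10
  [4] ..#.. => #  t=3,i=1
  [3] ...## => #  t=1,i=9
  [2] ...#. => .  t=6,i=8
  [1] ....# => #  t=2,i=6
  [0] ..... => .  t=2,i=5
  bits 01101110000100101001011100011010 = 1846712090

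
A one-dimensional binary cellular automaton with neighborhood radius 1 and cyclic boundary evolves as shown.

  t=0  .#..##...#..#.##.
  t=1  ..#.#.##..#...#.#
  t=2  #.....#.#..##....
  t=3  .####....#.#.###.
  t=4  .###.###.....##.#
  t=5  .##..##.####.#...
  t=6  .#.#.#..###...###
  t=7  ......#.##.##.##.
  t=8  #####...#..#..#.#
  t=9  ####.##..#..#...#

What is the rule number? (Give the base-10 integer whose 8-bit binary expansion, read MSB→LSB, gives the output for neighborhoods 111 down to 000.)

  [7] ### => #  t=3,i=2
  [6] ##. => .  t=0,i=5
  [5] #.# => .  t=0,i=13
  [4] #.. => #  t=0,i=2
  [3] .## => #  t=0,i=4
  [2] .#. => .  t=0,i=1
  [1] ..# => .  t=0,i=0
  [0] ... => #  t=0,i=7
  bits 10011001 = 153

153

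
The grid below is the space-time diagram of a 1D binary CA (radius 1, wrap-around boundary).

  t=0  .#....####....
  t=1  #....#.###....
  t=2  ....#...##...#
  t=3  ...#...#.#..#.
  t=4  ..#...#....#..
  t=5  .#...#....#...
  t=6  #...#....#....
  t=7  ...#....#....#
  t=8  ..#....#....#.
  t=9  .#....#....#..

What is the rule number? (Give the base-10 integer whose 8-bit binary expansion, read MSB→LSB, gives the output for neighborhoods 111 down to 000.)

  nb ###: next=#  (t=0,i=7, bit7=1)
  nb ##.: next=#  (t=0,i=9, bit6=1)
  nb #.#: next=.  (t=1,i=6, bit5=0)
  nb #..: next=.  (t=0,i=2, bit4=0)
  nb .##: next=.  (t=0,i=6, bit3=0)
  nb .#.: next=.  (t=0,i=1, bit2=0)
  nb ..#: next=#  (t=0,i=0, bit1=1)
  nb ...: next=.  (t=0,i=3, bit0=0)
  bits 11000010 = 194

194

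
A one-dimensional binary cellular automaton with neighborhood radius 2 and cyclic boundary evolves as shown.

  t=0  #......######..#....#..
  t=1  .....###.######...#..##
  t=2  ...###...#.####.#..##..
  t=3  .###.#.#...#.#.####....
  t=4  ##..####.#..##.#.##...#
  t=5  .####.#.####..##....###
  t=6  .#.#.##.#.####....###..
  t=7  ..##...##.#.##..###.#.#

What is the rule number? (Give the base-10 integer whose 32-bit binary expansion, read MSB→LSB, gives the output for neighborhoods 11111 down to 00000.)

3602777738

  nb #####: next=#  (t=0,i=9, bit31=1)
  nb ####.: next=#  (t=0,i=11, bit30=1)
  nb ###.#: next=.  (t=1,i=7, bit29=0)
  nb ###..: next=#  (t=0,i=12, bit28=1)
  nb ##.##: next=.  (t=1,i=8, bit27=0)
  nb ##.#.: next=#  (t=2,i=15, bit26=1)
  nb ##..#: next=#  (t=0,i=13, bit25=1)
  nb ##...: next=.  (t=1,i=0, bit24=0)
  nb #.###: next=#  (t=1,i=9, bit23=1)
  nb #.##.: next=.  (t=4,i=17, bit22=0)
  nb #.#.#: next=#  (t=3,i=5, bit21=1)
  nb #.#..: next=#  (t=2,i=16, bit20=1)
  nb #..##: next=#  (t=1,i=20, bit19=1)
  nb #..#.: next=#  (t=0,i=14, bit18=1)
  nb #...#: next=#  (t=1,i=16, bit17=1)
  nb #....: next=.  (t=0,i=2, bit16=0)
  nb .####: next=.  (t=0,i=8, bit15=0)
  nb .###.: next=.  (t=1,i=6, bit14=0)
  nb .##.#: next=.  (t=4,i=13, bit13=0)
  nb .##..: next=.  (t=1,i=22, bit12=0)
  nb .#.##: next=.  (t=2,i=10, bit11=0)
  nb .#.#.: next=#  (t=3,i=6, bit10=1)
  nb .#..#: next=#  (t=0,i=21, bit9=1)
  nb .#...: next=.  (t=0,i=1, bit8=0)
  nb ..###: next=#  (t=0,i=7, bit7=1)
  nb ..##.: next=.  (t=1,i=21, bit6=0)
  nb ..#.#: next=.  (t=2,i=9, bit5=0)
  nb ..#..: next=.  (t=0,i=0, bit4=0)
  nb ...##: next=#  (t=0,i=6, bit3=1)
  nb ...#.: next=.  (t=0,i=19, bit2=0)
  nb ....#: next=#  (t=0,i=5, bit1=1)
  nb .....: next=.  (t=0,i=3, bit0=0)
  bits 11010110101111100000011010001010 = 3602777738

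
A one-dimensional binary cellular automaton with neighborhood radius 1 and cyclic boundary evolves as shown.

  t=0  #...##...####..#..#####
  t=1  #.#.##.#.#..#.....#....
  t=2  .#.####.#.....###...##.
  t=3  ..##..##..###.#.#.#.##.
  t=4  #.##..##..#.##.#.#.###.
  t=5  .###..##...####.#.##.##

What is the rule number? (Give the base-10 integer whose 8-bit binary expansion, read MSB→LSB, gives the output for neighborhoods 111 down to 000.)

105

  ###|.  b7=0 t=0,i=10
  ##.|#  b6=1 t=0,i=0
  #.#|#  b5=1 t=1,i=1
  #..|.  b4=0 t=0,i=1
  .##|#  b3=1 t=0,i=4
  .#.|.  b2=0 t=0,i=15
  ..#|.  b1=0 t=0,i=3
  ...|#  b0=1 t=0,i=2
  bits 01101001 = 105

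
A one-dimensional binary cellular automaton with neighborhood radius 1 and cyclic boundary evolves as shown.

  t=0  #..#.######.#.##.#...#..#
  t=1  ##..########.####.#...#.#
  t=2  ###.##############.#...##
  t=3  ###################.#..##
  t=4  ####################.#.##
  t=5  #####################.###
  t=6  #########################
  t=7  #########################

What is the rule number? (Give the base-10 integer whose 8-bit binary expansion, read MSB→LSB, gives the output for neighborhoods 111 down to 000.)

248

  ### -> #   bit 7 = 1  t=0,i=6
  ##. -> #   bit 6 = 1  t=0,i=0
  #.# -> #   bit 5 = 1  t=0,i=4
  #.. -> #   bit 4 = 1  t=0,i=1
  .## -> #   bit 3 = 1  t=0,i=5
  .#. -> .   bit 2 = 0  t=0,i=3
  ..# -> .   bit 1 = 0  t=0,i=2
  ... -> .   bit 0 = 0  t=0,i=19
  bits 11111000 = 248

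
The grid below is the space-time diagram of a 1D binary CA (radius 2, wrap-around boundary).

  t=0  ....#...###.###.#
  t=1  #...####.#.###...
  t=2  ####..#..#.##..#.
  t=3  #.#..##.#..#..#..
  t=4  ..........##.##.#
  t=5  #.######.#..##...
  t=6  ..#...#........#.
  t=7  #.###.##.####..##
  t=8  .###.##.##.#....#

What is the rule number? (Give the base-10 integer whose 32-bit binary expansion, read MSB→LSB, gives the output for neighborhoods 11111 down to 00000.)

  #####|.  b31=0 t=5,i=4
  ####.|#  b30=1 t=1,i=6
  ###.#|.  b29=0 t=0,i=10
  ###..|.  b28=0 t=1,i=13
  ##.##|#  b27=1 t=0,i=11
  ##.#.|.  b26=0 t=0,i=15
  ##..#|.  b25=0 t=2,i=4
  ##...|.  b24=0 t=1,i=14
  #.###|#  b23=1 t=0,i=12
  #.##.|#  b22=1 t=2,i=11
  #.#.#|#  b21=1 t=1,i=9
  #.#..|.  b20=0 t=0,i=16
  #..##|.  b19=0 t=3,i=4
  #..#.|#  b18=1 t=2,i=5
  #...#|#  b17=1 t=0,i=6
  #....|.  b16=0 t=0,i=1
  .####|.  b15=0 t=1,i=5
  .###.|#  b14=1 t=0,i=9
  .##.#|.  b13=0 t=3,i=6
  .##..|.  b12=0 t=2,i=12
  .#.##|.  b11=0 t=1,i=10
  .#.#.|.  b10=0 t=3,i=1
  .#..#|.  b9=0 t=2,i=7
  .#...|#  b8=1 t=0,i=0
  ..###|.  b7=0 t=0,i=8
  ..##.|.  b6=0 t=3,i=5
  ..#.#|.  b5=0 t=2,i=9
  ..#..|#  b4=1 t=0,i=4
  ...##|#  b3=1 t=0,i=7
  ...#.|.  b2=0 t=0,i=3
  ....#|.  b1=0 t=0,i=2
  .....|#  b0=1 t=4,i=2
  bits 01001000111001100100000100011001 = 1223049497

1223049497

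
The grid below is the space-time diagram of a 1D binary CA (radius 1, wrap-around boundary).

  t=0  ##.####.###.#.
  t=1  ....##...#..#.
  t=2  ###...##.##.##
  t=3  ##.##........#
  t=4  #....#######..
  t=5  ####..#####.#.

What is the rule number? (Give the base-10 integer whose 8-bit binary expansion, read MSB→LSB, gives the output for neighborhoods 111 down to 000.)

149

  [7] ### => #  t=0,i=4
  [6] ##. => .  t=0,i=1
  [5] #.# => .  t=0,i=2
  [4] #.. => #  t=1,i=6
  [3] .## => .  t=0,i=0
  [2] .#. => #  t=0,i=12
  [1] ..# => .  t=1,i=3
  [0] ... => #  t=1,i=0
  bits 10010101 = 149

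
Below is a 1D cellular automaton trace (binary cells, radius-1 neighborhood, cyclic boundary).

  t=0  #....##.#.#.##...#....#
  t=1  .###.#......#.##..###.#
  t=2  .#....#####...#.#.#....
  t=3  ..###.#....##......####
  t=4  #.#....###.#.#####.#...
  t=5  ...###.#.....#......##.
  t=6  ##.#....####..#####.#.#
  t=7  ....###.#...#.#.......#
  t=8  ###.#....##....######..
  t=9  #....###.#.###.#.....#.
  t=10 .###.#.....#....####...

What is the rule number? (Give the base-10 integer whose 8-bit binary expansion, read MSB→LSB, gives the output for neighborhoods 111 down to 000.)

  nb ###: next=.  (t=1,i=2, bit7=0)
  nb ##.: next=.  (t=0,i=0, bit6=0)
  nb #.#: next=.  (t=0,i=7, bit5=0)
  nb #..: next=#  (t=0,i=1, bit4=1)
  nb .##: next=#  (t=0,i=5, bit3=1)
  nb .#.: next=.  (t=0,i=8, bit2=0)
  nb ..#: next=.  (t=0,i=4, bit1=0)
  nb ...: next=#  (t=0,i=2, bit0=1)
  bits 00011001 = 25

25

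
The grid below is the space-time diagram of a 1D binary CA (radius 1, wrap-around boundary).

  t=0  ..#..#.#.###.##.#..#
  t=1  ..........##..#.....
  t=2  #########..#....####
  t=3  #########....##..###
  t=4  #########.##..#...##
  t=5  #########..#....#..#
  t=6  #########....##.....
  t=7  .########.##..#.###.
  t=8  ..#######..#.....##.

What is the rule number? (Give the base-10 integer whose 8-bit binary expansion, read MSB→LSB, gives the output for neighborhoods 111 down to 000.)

  nb ###: next=#  (t=0,i=10, bit7=1)
  nb ##.: next=#  (t=0,i=11, bit6=1)
  nb #.#: next=.  (t=0,i=6, bit5=0)
  nb #..: next=.  (t=0,i=0, bit4=0)
  nb .##: next=.  (t=0,i=9, bit3=0)
  nb .#.: next=.  (t=0,i=2, bit2=0)
  nb ..#: next=.  (t=0,i=1, bit1=0)
  nb ...: next=#  (t=1,i=0, bit0=1)
  bits 11000001 = 193

193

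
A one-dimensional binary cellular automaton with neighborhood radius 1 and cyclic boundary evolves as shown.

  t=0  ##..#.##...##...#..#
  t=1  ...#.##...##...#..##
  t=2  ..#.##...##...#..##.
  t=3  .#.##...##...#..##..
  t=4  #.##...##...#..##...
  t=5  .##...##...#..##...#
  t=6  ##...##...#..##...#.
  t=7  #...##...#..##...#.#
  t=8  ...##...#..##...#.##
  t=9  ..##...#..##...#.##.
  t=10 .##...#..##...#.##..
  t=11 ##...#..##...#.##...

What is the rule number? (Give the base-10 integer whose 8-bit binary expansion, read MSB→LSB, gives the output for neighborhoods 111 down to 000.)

  [7] ### => .  t=0,i=0
  [6] ##. => .  t=0,i=1
  [5] #.# => #  t=0,i=5
  [4] #.. => .  t=0,i=2
  [3] .## => #  t=0,i=6
  [2] .#. => .  t=0,i=4
  [1] ..# => #  t=0,i=3
  [0] ... => .  t=0,i=9
  bits 00101010 = 42

42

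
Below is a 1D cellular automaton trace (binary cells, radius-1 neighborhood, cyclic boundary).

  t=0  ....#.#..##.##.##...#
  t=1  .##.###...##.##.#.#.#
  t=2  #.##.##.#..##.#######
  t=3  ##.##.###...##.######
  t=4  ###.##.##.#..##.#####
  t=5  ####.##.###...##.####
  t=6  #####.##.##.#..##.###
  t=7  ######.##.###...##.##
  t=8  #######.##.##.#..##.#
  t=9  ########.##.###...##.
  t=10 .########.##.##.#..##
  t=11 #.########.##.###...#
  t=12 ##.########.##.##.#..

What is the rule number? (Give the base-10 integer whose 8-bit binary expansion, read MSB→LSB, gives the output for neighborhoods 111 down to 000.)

  ### -> #   bit 7 = 1  t=1,i=5
  ##. -> #   bit 6 = 1  t=0,i=10
  #.# -> #   bit 5 = 1  t=0,i=5
  #.. -> .   bit 4 = 0  t=0,i=0
  .## -> .   bit 3 = 0  t=0,i=9
  .#. -> #   bit 2 = 1  t=0,i=4
  ..# -> .   bit 1 = 0  t=0,i=3
  ... -> #   bit 0 = 1  t=0,i=1
  bits 11100101 = 229

229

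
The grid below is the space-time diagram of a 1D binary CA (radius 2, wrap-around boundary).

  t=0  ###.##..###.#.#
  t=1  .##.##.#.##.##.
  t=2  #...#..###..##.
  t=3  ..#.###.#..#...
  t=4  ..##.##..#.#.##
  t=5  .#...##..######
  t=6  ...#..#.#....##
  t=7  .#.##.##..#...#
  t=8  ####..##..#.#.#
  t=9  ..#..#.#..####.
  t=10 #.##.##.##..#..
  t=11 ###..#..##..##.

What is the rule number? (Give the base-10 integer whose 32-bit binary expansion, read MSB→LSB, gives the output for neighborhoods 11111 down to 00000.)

  nb #####: next=.  (t=5,i=11, bit31=0)
  nb ####.: next=#  (t=0,i=1, bit30=1)
  nb ###.#: next=#  (t=0,i=2, bit29=1)
  nb ###..: next=.  (t=2,i=9, bit28=0)
  nb ##.##: next=.  (t=0,i=3, bit27=0)
  nb ##.#.: next=.  (t=0,i=11, bit26=0)
  nb ##..#: next=.  (t=0,i=6, bit25=0)
  nb ##...: next=.  (t=6,i=0, bit24=0)
  nb #.###: next=.  (t=0,i=14, bit23=0)
  nb #.##.: next=#  (t=0,i=4, bit22=1)
  nb #.#.#: next=#  (t=0,i=12, bit21=1)
  nb #.#..: next=.  (t=2,i=0, bit20=0)
  nb #..##: next=#  (t=0,i=7, bit19=1)
  nb #..#.: next=.  (t=3,i=10, bit18=0)
  nb #...#: next=#  (t=2,i=2, bit17=1)
  nb #....: next=#  (t=3,i=13, bit16=1)
  nb .####: next=.  (t=0,i=0, bit15=0)
  nb .###.: next=#  (t=0,i=9, bit14=1)
  nb .##.#: next=.  (t=1,i=2, bit13=0)
  nb .##..: next=#  (t=0,i=5, bit12=1)
  nb .#.##: next=#  (t=0,i=13, bit11=1)
  nb .#.#.: next=#  (t=4,i=10, bit10=1)
  nb .#..#: next=#  (t=2,i=5, bit9=1)
  nb .#...: next=.  (t=2,i=1, bit8=0)
  nb ..###: next=.  (t=0,i=8, bit7=0)
  nb ..##.: next=.  (t=1,i=1, bit6=0)
  nb ..#.#: next=#  (t=3,i=2, bit5=1)
  nb ..#..: next=#  (t=2,i=4, bit4=1)
  nb ...##: next=.  (t=5,i=4, bit3=0)
  nb ...#.: next=.  (t=2,i=3, bit2=0)
  nb ....#: next=.  (t=3,i=0, bit1=0)
  nb .....: next=#  (t=3,i=14, bit0=1)
  bits 01100000011010110101111000110001 = 1617649201

1617649201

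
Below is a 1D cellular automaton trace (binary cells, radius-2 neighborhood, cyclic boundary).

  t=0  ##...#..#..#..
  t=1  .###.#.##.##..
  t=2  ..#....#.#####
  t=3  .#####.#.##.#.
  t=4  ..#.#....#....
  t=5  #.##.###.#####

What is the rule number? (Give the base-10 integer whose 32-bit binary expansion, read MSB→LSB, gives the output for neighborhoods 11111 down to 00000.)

  nb #####: next=.  (t=2,i=11, bit31=0)
  nb ####.: next=#  (t=2,i=12, bit30=1)
  nb ###.#: next=.  (t=1,i=3, bit29=0)
  nb ###..: next=.  (t=2,i=13, bit28=0)
  nb ##.##: next=#  (t=1,i=9, bit27=1)
  nb ##.#.: next=.  (t=1,i=4, bit26=0)
  nb ##..#: next=.  (t=2,i=0, bit25=0)
  nb ##...: next=#  (t=0,i=2, bit24=1)
  nb #.###: next=#  (t=2,i=9, bit23=1)
  nb #.##.: next=#  (t=1,i=7, bit22=1)
  nb #.#.#: next=.  (t=1,i=5, bit21=0)
  nb #.#..: next=.  (t=3,i=12, bit20=0)
  nb #..##: next=.  (t=0,i=13, bit19=0)
  nb #..#.: next=#  (t=0,i=7, bit18=1)
  nb #...#: next=#  (t=0,i=3, bit17=1)
  nb #....: next=#  (t=2,i=4, bit16=1)
  nb .####: next=#  (t=2,i=10, bit15=1)
  nb .###.: next=#  (t=1,i=2, bit14=1)
  nb .##.#: next=.  (t=1,i=8, bit13=0)
  nb .##..: next=#  (t=0,i=1, bit12=1)
  nb .#.##: next=.  (t=1,i=6, bit11=0)
  nb .#.#.: next=#  (t=4,i=3, bit10=1)
  nb .#..#: next=.  (t=0,i=6, bit9=0)
  nb .#...: next=#  (t=2,i=3, bit8=1)
  nb ..###: next=.  (t=1,i=1, bit7=0)
  nb ..##.: next=.  (t=0,i=0, bit6=0)
  nb ..#.#: next=#  (t=2,i=7, bit5=1)
  nb ..#..: next=#  (t=0,i=5, bit4=1)
  nb ...##: next=.  (t=1,i=0, bit3=0)
  nb ...#.: next=.  (t=0,i=4, bit2=0)
  nb ....#: next=#  (t=2,i=5, bit1=1)
  nb .....: next=#  (t=4,i=12, bit0=1)
  bits 01001001110001111101010100110011 = 1237833011

1237833011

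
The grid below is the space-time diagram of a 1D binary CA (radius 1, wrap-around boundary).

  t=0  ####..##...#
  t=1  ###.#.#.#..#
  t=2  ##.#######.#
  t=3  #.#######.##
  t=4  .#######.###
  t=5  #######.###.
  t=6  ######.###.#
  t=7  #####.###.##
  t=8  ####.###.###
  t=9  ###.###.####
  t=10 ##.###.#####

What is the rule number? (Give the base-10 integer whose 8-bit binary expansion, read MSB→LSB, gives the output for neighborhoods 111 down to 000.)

  nb ###: next=#  (t=0,i=0, bit7=1)
  nb ##.: next=.  (t=0,i=3, bit6=0)
  nb #.#: next=#  (t=1,i=3, bit5=1)
  nb #..: next=#  (t=0,i=4, bit4=1)
  nb .##: next=#  (t=0,i=6, bit3=1)
  nb .#.: next=#  (t=1,i=4, bit2=1)
  nb ..#: next=.  (t=0,i=5, bit1=0)
  nb ...: next=.  (t=0,i=9, bit0=0)
  bits 10111100 = 188

188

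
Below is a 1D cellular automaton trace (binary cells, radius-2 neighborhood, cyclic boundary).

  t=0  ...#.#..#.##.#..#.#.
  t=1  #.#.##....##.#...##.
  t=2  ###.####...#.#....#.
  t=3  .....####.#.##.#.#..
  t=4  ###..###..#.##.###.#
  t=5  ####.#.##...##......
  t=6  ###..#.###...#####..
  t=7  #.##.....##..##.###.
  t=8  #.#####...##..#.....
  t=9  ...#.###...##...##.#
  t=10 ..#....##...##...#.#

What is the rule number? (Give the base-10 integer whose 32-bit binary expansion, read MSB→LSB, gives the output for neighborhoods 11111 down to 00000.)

  [31] ##### => .  t=6,i=15
  [30] ####. => #  t=2,i=6
  [29] ###.# => .  t=2,i=2
  [28] ###.. => #  t=2,i=7
  [27] ##.## => .  t=2,i=3
  [26] ##.#. => .  t=0,i=12
  [25] ##..# => #  t=4,i=3
  [24] ##... => #  t=1,i=6
  [23] #.### => .  t=2,i=0
  [22] #.##. => #  t=0,i=10
  [21] #.#.# => #  t=1,i=0
  [20] #.#.. => #  t=0,i=5
  [19] #..## => .  t=4,i=4
  [18] #..#. => .  t=0,i=7
  [17] #...# => .  t=1,i=15
  [16] #.... => #  t=0,i=0
  [15] .#### => #  t=2,i=5
  [14] .###. => .  t=2,i=1
  [13] .##.# => #  t=0,i=11
  [12] .##.. => #  t=1,i=5
  [11] .#.## => .  t=0,i=9
  [10] .#.#. => #  t=0,i=4
  [9] .#..# => .  t=0,i=6
  [8] .#... => .  t=0,i=19
  [7] ..### => #  t=3,i=5
  [6] ..##. => .  t=1,i=10
  [5] ..#.# => .  t=0,i=3
  [4] ..#.. => .  t=8,i=14
  [3] ...## => .  t=1,i=9
  [2] ...#. => #  t=0,i=2
  [1] ....# => .  t=0,i=1
  [0] ..... => #  t=3,i=0
  bits 01010011011100011011010010000101 = 1399960709

1399960709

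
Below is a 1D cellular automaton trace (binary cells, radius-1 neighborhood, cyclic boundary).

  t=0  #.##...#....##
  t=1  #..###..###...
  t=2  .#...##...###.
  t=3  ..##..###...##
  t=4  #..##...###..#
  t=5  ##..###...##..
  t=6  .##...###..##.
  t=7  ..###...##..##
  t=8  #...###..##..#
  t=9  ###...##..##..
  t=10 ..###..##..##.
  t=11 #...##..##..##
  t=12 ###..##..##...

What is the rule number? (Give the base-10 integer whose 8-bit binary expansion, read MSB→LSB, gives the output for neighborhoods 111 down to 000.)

81

  ###|.  b7=0 t=0,i=13
  ##.|#  b6=1 t=0,i=0
  #.#|.  b5=0 t=0,i=1
  #..|#  b4=1 t=0,i=4
  .##|.  b3=0 t=0,i=2
  .#.|.  b2=0 t=0,i=7
  ..#|.  b1=0 t=0,i=6
  ...|#  b0=1 t=0,i=5
  bits 01010001 = 81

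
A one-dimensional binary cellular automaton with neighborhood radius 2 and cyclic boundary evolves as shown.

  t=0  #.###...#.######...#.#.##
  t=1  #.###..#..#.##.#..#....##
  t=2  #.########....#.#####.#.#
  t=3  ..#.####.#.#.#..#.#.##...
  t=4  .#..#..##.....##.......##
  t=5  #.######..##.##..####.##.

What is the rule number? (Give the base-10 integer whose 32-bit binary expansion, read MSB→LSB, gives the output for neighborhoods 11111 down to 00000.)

  [31] ##### => #  t=0,i=12
  [30] ####. => .  t=0,i=14
  [29] ###.# => #  t=0,i=0
  [28] ###.. => #  t=0,i=4
  [27] ##.## => .  t=0,i=1
  [26] ##.#. => #  t=1,i=14
  [25] ##..# => #  t=1,i=5
  [24] ##... => .  t=0,i=5
  [23] #.### => #  t=0,i=2
  [22] #.##. => .  t=1,i=12
  [21] #.#.# => .  t=0,i=21
  [20] #.#.. => .  t=1,i=15
  [19] #..## => #  t=4,i=6
  [18] #..#. => #  t=1,i=6
  [17] #...# => .  t=0,i=6
  [16] #.... => #  t=1,i=20
  [15] .#### => .  t=0,i=11
  [14] .###. => #  t=0,i=3
  [13] .##.# => .  t=1,i=13
  [12] .##.. => .  t=3,i=21
  [11] .#.## => .  t=0,i=9
  [10] .#.#. => .  t=0,i=20
  [9] .#..# => #  t=1,i=8
  [8] .#... => #  t=1,i=19
  [7] ..### => .  t=1,i=23
  [6] ..##. => #  t=4,i=7
  [5] ..#.# => .  t=0,i=8
  [4] ..#.. => #  t=1,i=7
  [3] ...## => #  t=1,i=22
  [2] ...#. => #  t=0,i=7
  [1] ....# => .  t=1,i=21
  [0] ..... => #  t=3,i=24
  bits 10110110100011010100001101011101 = 3062711133

3062711133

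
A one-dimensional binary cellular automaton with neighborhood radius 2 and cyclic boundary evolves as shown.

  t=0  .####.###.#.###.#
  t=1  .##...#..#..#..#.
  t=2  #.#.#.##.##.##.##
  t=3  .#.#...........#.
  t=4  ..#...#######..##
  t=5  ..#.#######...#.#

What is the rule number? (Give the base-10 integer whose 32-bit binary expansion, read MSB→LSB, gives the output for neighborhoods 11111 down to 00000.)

  ##### -> #   bit 31 = 1  t=4,i=8
  ####. -> .   bit 30 = 0  t=0,i=3
  ###.# -> .   bit 29 = 0  t=0,i=4
  ###.. -> .   bit 28 = 0  t=4,i=12
  ##.## -> .   bit 27 = 0  t=0,i=5
  ##.#. -> #   bit 26 = 1  t=0,i=9
  ##..# -> .   bit 25 = 0  t=4,i=0
  ##... -> .   bit 24 = 0  t=1,i=3
  #.### -> #   bit 23 = 1  t=0,i=1
  #.##. -> .   bit 22 = 0  t=2,i=6
  #.#.# -> .   bit 21 = 0  t=0,i=10
  #.#.. -> .   bit 20 = 0  t=3,i=3
  #..## -> #   bit 19 = 1  t=1,i=0
  #..#. -> .   bit 18 = 0  t=1,i=8
  #...# -> #   bit 17 = 1  t=1,i=4
  #.... -> .   bit 16 = 0  t=3,i=5
  .#### -> #   bit 15 = 1  t=0,i=2
  .###. -> .   bit 14 = 0  t=0,i=7
  .##.# -> .   bit 13 = 0  t=2,i=7
  .##.. -> #   bit 12 = 1  t=1,i=2
  .#.## -> .   bit 11 = 0  t=0,i=0
  .#.#. -> #   bit 10 = 1  t=2,i=3
  .#..# -> #   bit 9 = 1  t=1,i=7
  .#... -> .   bit 8 = 0  t=3,i=4
  ..### -> #   bit 7 = 1  t=4,i=6
  ..##. -> .   bit 6 = 0  t=1,i=1
  ..#.# -> .   bit 5 = 0  t=3,i=1
  ..#.. -> #   bit 4 = 1  t=1,i=6
  ...## -> #   bit 3 = 1  t=4,i=5
  ...#. -> .   bit 2 = 0  t=1,i=5
  ....# -> .   bit 1 = 0  t=3,i=13
  ..... -> #   bit 0 = 1  t=3,i=6
  bits 10000100100010101001011010011001 = 2223675033

2223675033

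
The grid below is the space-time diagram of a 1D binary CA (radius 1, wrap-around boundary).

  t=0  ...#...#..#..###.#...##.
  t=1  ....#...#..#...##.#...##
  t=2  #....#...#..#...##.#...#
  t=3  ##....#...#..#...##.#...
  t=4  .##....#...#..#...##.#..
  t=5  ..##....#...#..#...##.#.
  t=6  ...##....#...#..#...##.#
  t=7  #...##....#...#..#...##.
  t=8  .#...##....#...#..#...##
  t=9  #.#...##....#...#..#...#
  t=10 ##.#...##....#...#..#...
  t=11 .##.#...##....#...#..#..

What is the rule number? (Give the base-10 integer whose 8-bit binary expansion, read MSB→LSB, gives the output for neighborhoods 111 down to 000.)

  [7] ### => .  t=0,i=14
  [6] ##. => #  t=0,i=15
  [5] #.# => #  t=0,i=16
  [4] #.. => #  t=0,i=4
  [3] .## => .  t=0,i=13
  [2] .#. => .  t=0,i=3
  [1] ..# => .  t=0,i=2
  [0] ... => .  t=0,i=0
  bits 01110000 = 112

112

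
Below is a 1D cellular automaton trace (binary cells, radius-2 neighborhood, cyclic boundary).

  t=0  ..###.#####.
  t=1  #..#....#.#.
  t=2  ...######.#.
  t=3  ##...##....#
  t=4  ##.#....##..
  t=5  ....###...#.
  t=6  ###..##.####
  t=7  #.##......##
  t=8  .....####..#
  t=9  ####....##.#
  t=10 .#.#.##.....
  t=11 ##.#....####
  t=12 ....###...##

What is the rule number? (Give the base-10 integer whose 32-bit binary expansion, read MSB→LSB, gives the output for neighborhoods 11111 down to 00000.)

2451783991

  [31] ##### => #  t=0,i=8
  [30] ####. => .  t=0,i=9
  [29] ###.# => .  t=0,i=4
  [28] ###.. => #  t=0,i=10
  [27] ##.## => .  t=0,i=5
  [26] ##.#. => .  t=2,i=9
  [25] ##..# => #  t=4,i=10
  [24] ##... => .  t=0,i=11
  [23] #.### => .  t=0,i=6
  [22] #.##. => .  t=7,i=2
  [21] #.#.# => #  t=1,i=10
  [20] #.#.. => .  t=1,i=0
  [19] #..## => .  t=4,i=11
  [18] #..#. => .  t=1,i=2
  [17] #...# => #  t=0,i=0
  [16] #.... => #  t=1,i=5
  [15] .#### => .  t=0,i=7
  [14] .###. => #  t=0,i=3
  [13] .##.# => .  t=4,i=1
  [12] .##.. => .  t=3,i=6
  [11] .#.## => .  t=10,i=4
  [10] .#.#. => .  t=1,i=9
  [9] .#..# => .  t=1,i=1
  [8] .#... => #  t=1,i=4
  [7] ..### => .  t=0,i=2
  [6] ..##. => .  t=3,i=5
  [5] ..#.# => #  t=1,i=8
  [4] ..#.. => #  t=1,i=3
  [3] ...## => .  t=0,i=1
  [2] ...#. => #  t=1,i=7
  [1] ....# => #  t=1,i=6
  [0] ..... => #  t=5,i=1
  bits 10010010001000110100000100110111 = 2451783991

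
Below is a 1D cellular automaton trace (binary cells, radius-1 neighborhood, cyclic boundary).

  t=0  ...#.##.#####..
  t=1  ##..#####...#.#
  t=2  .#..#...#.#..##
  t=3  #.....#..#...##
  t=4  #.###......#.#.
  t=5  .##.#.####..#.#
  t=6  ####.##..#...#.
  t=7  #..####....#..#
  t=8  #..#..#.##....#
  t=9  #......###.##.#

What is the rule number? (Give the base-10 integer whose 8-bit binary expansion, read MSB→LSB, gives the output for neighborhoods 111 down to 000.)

  ###|.  b7=0 t=0,i=9
  ##.|#  b6=1 t=0,i=6
  #.#|#  b5=1 t=0,i=4
  #..|.  b4=0 t=0,i=13
  .##|#  b3=1 t=0,i=5
  .#.|.  b2=0 t=0,i=3
  ..#|.  b1=0 t=0,i=2
  ...|#  b0=1 t=0,i=0
  bits 01101001 = 105

105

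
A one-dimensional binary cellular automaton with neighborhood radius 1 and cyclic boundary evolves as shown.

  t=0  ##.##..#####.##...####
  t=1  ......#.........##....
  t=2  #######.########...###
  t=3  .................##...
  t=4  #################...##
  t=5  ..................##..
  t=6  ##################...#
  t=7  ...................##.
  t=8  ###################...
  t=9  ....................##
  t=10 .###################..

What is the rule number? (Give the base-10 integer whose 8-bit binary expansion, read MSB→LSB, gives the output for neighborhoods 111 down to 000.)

  ### -> .   bit 7 = 0  t=0,i=0
  ##. -> .   bit 6 = 0  t=0,i=1
  #.# -> .   bit 5 = 0  t=0,i=2
  #.. -> .   bit 4 = 0  t=0,i=5
  .## -> .   bit 3 = 0  t=0,i=3
  .#. -> #   bit 2 = 1  t=1,i=6
  ..# -> #   bit 1 = 1  t=0,i=6
  ... -> #   bit 0 = 1  t=0,i=16
  bits 00000111 = 7

7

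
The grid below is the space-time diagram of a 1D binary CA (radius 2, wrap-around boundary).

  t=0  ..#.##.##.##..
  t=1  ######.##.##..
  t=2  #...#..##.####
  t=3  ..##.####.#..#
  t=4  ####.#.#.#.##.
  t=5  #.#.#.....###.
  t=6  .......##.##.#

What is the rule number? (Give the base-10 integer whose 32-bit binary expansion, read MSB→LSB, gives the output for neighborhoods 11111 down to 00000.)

  nb #####: next=.  (t=1,i=2, bit31=0)
  nb ####.: next=#  (t=1,i=4, bit30=1)
  nb ###.#: next=.  (t=1,i=5, bit29=0)
  nb ###..: next=.  (t=2,i=0, bit28=0)
  nb ##.##: next=.  (t=0,i=6, bit27=0)
  nb ##.#.: next=#  (t=3,i=9, bit26=1)
  nb ##..#: next=#  (t=1,i=12, bit25=1)
  nb ##...: next=.  (t=0,i=12, bit24=0)
  nb #.###: next=#  (t=2,i=10, bit23=1)
  nb #.##.: next=#  (t=0,i=4, bit22=1)
  nb #.#.#: next=.  (t=4,i=5, bit21=0)
  nb #.#..: next=.  (t=3,i=10, bit20=0)
  nb #..##: next=#  (t=1,i=13, bit19=1)
  nb #..#.: next=#  (t=3,i=12, bit18=1)
  nb #...#: next=#  (t=2,i=2, bit17=1)
  nb #....: next=.  (t=0,i=13, bit16=0)
  nb .####: next=.  (t=1,i=1, bit15=0)
  nb .###.: next=#  (t=5,i=11, bit14=1)
  nb .##.#: next=#  (t=0,i=5, bit13=1)
  nb .##..: next=#  (t=0,i=11, bit12=1)
  nb .#.##: next=#  (t=0,i=3, bit11=1)
  nb .#.#.: next=.  (t=4,i=6, bit10=0)
  nb .#..#: next=#  (t=2,i=5, bit9=1)
  nb .#...: next=.  (t=5,i=5, bit8=0)
  nb ..###: next=#  (t=1,i=0, bit7=1)
  nb ..##.: next=#  (t=2,i=7, bit6=1)
  nb ..#.#: next=#  (t=0,i=2, bit5=1)
  nb ..#..: next=.  (t=2,i=4, bit4=0)
  nb ...##: next=.  (t=5,i=9, bit3=0)
  nb ...#.: next=#  (t=0,i=1, bit2=1)
  nb ....#: next=#  (t=0,i=0, bit1=1)
  nb .....: next=#  (t=5,i=7, bit0=1)
  bits 01000110110011100111101011100111 = 1187936999

1187936999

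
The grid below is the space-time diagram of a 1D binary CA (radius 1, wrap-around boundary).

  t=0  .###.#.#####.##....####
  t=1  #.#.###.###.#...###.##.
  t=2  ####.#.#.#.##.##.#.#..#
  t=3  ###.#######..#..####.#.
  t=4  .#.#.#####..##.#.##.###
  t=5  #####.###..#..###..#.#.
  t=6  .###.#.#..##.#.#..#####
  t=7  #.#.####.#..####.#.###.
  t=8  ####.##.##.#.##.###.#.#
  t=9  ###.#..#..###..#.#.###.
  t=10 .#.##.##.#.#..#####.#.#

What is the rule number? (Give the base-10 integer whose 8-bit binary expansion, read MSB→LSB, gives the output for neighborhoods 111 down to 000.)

  ### -> #   bit 7 = 1  t=0,i=2
  ##. -> .   bit 6 = 0  t=0,i=3
  #.# -> #   bit 5 = 1  t=0,i=0
  #.. -> .   bit 4 = 0  t=0,i=15
  .## -> .   bit 3 = 0  t=0,i=1
  .#. -> #   bit 2 = 1  t=0,i=5
  ..# -> #   bit 1 = 1  t=0,i=18
  ... -> #   bit 0 = 1  t=0,i=16
  bits 10100111 = 167

167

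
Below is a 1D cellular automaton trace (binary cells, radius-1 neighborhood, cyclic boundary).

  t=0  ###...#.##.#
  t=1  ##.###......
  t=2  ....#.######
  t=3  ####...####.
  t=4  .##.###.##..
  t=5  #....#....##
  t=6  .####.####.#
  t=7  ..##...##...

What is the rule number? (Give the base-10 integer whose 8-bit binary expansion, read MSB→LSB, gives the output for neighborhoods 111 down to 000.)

147

  ###|#  b7=1 t=0,i=0
  ##.|.  b6=0 t=0,i=2
  #.#|.  b5=0 t=0,i=7
  #..|#  b4=1 t=0,i=3
  .##|.  b3=0 t=0,i=8
  .#.|.  b2=0 t=0,i=6
  ..#|#  b1=1 t=0,i=5
  ...|#  b0=1 t=0,i=4
  bits 10010011 = 147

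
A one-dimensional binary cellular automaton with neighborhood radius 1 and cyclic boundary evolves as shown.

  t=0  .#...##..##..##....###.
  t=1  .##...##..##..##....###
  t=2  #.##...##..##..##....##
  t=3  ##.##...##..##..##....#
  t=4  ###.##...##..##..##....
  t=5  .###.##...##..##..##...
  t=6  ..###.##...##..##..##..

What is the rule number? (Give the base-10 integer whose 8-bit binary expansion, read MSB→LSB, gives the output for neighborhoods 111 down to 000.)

  ###|#  b7=1 t=0,i=20
  ##.|#  b6=1 t=0,i=6
  #.#|#  b5=1 t=1,i=0
  #..|#  b4=1 t=0,i=2
  .##|.  b3=0 t=0,i=5
  .#.|#  b2=1 t=0,i=1
  ..#|.  b1=0 t=0,i=0
  ...|.  b0=0 t=0,i=3
  bits 11110100 = 244

244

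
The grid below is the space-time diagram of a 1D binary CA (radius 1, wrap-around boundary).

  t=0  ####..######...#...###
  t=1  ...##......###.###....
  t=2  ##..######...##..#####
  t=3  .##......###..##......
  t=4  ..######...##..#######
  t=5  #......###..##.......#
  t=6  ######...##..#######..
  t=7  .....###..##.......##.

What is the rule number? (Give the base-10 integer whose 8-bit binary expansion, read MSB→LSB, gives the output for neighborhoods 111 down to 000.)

117

  nb ###: next=.  (t=0,i=0, bit7=0)
  nb ##.: next=#  (t=0,i=3, bit6=1)
  nb #.#: next=#  (t=1,i=14, bit5=1)
  nb #..: next=#  (t=0,i=4, bit4=1)
  nb .##: next=.  (t=0,i=6, bit3=0)
  nb .#.: next=#  (t=0,i=15, bit2=1)
  nb ..#: next=.  (t=0,i=5, bit1=0)
  nb ...: next=#  (t=0,i=13, bit0=1)
  bits 01110101 = 117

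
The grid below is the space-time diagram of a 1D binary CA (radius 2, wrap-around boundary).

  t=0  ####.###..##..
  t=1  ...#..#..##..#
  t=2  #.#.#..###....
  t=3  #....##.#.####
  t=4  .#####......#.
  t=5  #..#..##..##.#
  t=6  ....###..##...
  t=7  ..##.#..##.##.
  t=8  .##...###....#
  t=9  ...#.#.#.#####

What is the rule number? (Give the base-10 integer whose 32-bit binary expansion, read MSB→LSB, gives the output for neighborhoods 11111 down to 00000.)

2701738862

  ##### -> #   bit 31 = 1  t=3,i=12
  ####. -> .   bit 30 = 0  t=0,i=2
  ###.# -> #   bit 29 = 1  t=0,i=3
  ###.. -> .   bit 28 = 0  t=0,i=7
  ##.## -> .   bit 27 = 0  t=0,i=4
  ##.#. -> .   bit 26 = 0  t=3,i=7
  ##..# -> .   bit 25 = 0  t=0,i=8
  ##... -> #   bit 24 = 1  t=2,i=10
  #.### -> .   bit 23 = 0  t=0,i=5
  #.##. -> .   bit 22 = 0  t=5,i=13
  #.#.# -> .   bit 21 = 0  t=2,i=2
  #.#.. -> .   bit 20 = 0  t=2,i=4
  #..## -> #   bit 19 = 1  t=0,i=9
  #..#. -> .   bit 18 = 0  t=1,i=5
  #...# -> .   bit 17 = 0  t=1,i=1
  #.... -> #   bit 16 = 1  t=2,i=11
  .#### -> .   bit 15 = 0  t=0,i=1
  .###. -> #   bit 14 = 1  t=0,i=6
  .##.# -> .   bit 13 = 0  t=3,i=6
  .##.. -> .   bit 12 = 0  t=0,i=11
  .#.## -> .   bit 11 = 0  t=3,i=9
  .#.#. -> .   bit 10 = 0  t=2,i=1
  .#..# -> #   bit 9 = 1  t=1,i=4
  .#... -> #   bit 8 = 1  t=1,i=0
  ..### -> .   bit 7 = 0  t=0,i=0
  ..##. -> #   bit 6 = 1  t=0,i=10
  ..#.# -> #   bit 5 = 1  t=2,i=0
  ..#.. -> .   bit 4 = 0  t=1,i=3
  ...## -> #   bit 3 = 1  t=3,i=4
  ...#. -> #   bit 2 = 1  t=1,i=2
  ....# -> #   bit 1 = 1  t=2,i=12
  ..... -> .   bit 0 = 0  t=4,i=8
  bits 10100001000010010100001101101110 = 2701738862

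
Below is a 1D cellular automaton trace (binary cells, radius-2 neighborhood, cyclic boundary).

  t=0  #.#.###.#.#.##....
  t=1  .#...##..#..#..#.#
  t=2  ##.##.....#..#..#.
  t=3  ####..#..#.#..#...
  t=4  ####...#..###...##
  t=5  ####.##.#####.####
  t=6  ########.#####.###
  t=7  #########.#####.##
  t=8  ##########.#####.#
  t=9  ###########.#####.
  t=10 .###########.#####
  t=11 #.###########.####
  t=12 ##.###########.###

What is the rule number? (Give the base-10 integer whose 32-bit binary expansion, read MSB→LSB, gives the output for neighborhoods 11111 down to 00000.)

4166772364

  #####|#  b31=1 t=4,i=0
  ####.|#  b30=1 t=3,i=2
  ###.#|#  b29=1 t=0,i=6
  ###..|#  b28=1 t=3,i=3
  ##.##|#  b27=1 t=2,i=2
  ##.#.|.  b26=0 t=0,i=7
  ##..#|.  b25=0 t=1,i=7
  ##...|.  b24=0 t=0,i=14
  #.###|.  b23=0 t=0,i=4
  #.##.|#  b22=1 t=0,i=12
  #.#.#|.  b21=0 t=0,i=2
  #.#..|#  b20=1 t=1,i=1
  #..##|#  b19=1 t=4,i=9
  #..#.|.  b18=0 t=1,i=8
  #...#|#  b17=1 t=1,i=3
  #....|#  b16=1 t=0,i=15
  .####|#  b15=1 t=3,i=1
  .###.|#  b14=1 t=0,i=5
  .##.#|#  b13=1 t=2,i=1
  .##..|.  b12=0 t=0,i=13
  .#.##|.  b11=0 t=0,i=3
  .#.#.|#  b10=1 t=0,i=1
  .#..#|#  b9=1 t=1,i=10
  .#...|.  b8=0 t=1,i=2
  ..###|#  b7=1 t=3,i=0
  ..##.|.  b6=0 t=1,i=5
  ..#.#|.  b5=0 t=0,i=0
  ..#..|.  b4=0 t=1,i=9
  ...##|#  b3=1 t=1,i=4
  ...#.|#  b2=1 t=0,i=17
  ....#|.  b1=0 t=0,i=16
  .....|.  b0=0 t=2,i=7
  bits 11111000010110111110011010001100 = 4166772364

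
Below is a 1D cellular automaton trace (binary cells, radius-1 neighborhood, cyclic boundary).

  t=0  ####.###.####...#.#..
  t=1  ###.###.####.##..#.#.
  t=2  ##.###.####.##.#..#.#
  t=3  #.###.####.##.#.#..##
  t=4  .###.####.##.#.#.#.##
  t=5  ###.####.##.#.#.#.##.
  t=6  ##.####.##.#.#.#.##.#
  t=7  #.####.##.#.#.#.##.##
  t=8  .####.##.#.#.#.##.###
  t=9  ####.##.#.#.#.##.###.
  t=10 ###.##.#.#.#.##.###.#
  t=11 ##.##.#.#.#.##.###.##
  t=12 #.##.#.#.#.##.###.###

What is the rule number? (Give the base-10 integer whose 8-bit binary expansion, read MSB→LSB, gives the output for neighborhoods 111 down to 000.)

  [7] ### => #  t=0,i=1
  [6] ##. => .  t=0,i=3
  [5] #.# => #  t=0,i=4
  [4] #.. => #  t=0,i=13
  [3] .## => #  t=0,i=0
  [2] .#. => .  t=0,i=16
  [1] ..# => .  t=0,i=15
  [0] ... => #  t=0,i=14
  bits 10111001 = 185

185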